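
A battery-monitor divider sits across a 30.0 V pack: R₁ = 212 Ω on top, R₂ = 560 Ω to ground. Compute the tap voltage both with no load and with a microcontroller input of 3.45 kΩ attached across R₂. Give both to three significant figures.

Unloaded: 21.8 V; loaded: 20.8 V

Open-circuit: V = 30.0 × 560/(212 + 560) = 21.8 V.
With the load, R₂ becomes R₂‖R_L = 481.8 Ω, so V = 30.0 × 481.8/693.8 = 20.8 V.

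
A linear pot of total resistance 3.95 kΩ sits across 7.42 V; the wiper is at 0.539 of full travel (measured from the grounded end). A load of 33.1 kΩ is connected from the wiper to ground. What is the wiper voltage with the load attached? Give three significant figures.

The wiper splits the pot into (1−α)R = 1.821 kΩ above and αR = 2.129 kΩ below.
Lower section ‖ load = 2.000 kΩ.
V_wiper = 7.42 × 2.000/(1.821 + 2.000) = 3.88 V.

V ≈ 3.88 V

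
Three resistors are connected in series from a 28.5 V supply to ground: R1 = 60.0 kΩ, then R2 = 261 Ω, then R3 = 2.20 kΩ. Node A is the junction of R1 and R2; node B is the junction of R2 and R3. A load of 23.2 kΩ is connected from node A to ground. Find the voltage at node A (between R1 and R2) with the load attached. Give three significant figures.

V ≈ 1.02 V

Below node A the series string R2+R3 = 2461 Ω sits in parallel with the 23200 Ω load: 2225 Ω.
V_A = 28.5 × 2225/(60000 + 2225) = 1.02 V.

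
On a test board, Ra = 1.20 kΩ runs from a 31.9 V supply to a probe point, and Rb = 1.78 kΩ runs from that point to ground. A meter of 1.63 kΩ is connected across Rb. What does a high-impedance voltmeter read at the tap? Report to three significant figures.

The load sits in parallel with Rb: Rb‖R_L = (1.78 × 1.63) / (1.78 + 1.63) = 0.8509 kΩ.
V_out = 31.9 × 0.8509 / (1.20 + 0.8509) = 31.9 × 0.8509/2.051 = 13.2 V.

V_out ≈ 13.2 V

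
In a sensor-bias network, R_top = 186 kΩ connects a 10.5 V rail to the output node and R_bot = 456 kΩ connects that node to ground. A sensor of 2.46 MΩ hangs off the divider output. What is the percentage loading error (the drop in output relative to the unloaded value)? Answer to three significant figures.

The divider's output (Thévenin) resistance is R_top‖R_bot = 132.1 kΩ.
Fractional drop under load = R_th/(R_th + R_L) = 132.1 / (132.1 + 2460) = 0.05097.
So the output falls by 5.10 %.

5.10 %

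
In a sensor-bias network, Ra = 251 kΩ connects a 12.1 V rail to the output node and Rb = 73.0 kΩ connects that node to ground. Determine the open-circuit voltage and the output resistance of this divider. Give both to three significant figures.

V_th is the open-circuit tap voltage: 12.1 × 73.0/(251 + 73.0) = 2.73 V.
With the supply zeroed, Ra and Rb appear in parallel from the tap: R_th = Ra‖Rb = (251 × 73.0)/324.0 = 56.6 kΩ.

V_th = 2.73 V, R_th = 56.6 kΩ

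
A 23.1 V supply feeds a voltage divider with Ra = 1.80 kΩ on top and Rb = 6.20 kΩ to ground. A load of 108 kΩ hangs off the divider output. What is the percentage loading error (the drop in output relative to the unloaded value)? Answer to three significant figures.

The divider's output (Thévenin) resistance is Ra‖Rb = 1.395 kΩ.
Fractional drop under load = R_th/(R_th + R_L) = 1.395 / (1.395 + 108) = 0.01275.
So the output falls by 1.28 %.

1.28 %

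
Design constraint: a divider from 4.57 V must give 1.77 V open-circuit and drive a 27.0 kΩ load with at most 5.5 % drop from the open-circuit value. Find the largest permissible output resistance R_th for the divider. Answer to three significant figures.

Loading drop = R_th/(R_th + R_L) ≤ 0.0550, so R_th ≤ R_L · ε/(1−ε) = 27.0 kΩ × 0.0550/0.9450 = 1.57 kΩ.
(Any R1, R2 with R2/(R1+R2) = 0.387 and R1‖R2 ≤ 1.57 kΩ will meet the spec.)

R_th ≤ 1.57 kΩ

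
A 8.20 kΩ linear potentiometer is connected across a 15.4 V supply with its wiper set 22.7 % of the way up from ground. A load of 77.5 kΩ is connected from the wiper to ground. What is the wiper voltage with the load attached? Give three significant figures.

V ≈ 3.43 V

The wiper splits the pot into (1−α)R = 6.339 kΩ above and αR = 1.861 kΩ below.
Lower section ‖ load = 1.818 kΩ.
V_wiper = 15.4 × 1.818/(6.339 + 1.818) = 3.43 V.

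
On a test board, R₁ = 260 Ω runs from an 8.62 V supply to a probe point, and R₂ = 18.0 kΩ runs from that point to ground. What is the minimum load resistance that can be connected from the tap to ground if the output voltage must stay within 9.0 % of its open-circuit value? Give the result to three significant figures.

Output resistance R_th = R₁‖R₂ = (260 × 18000)/18260 = 256.3 Ω.
The fractional drop is R_th/(R_th + R_L); requiring this ≤ 0.0900 gives R_L ≥ R_th(1/0.0900 − 1) = 256.3 × 10.11 = 2.59 kΩ.

R_L(min) ≈ 2.59 kΩ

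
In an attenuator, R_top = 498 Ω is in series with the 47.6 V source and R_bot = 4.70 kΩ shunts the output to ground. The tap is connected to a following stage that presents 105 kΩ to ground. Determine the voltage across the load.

V_out ≈ 42.9 V

The load sits in parallel with R_bot: R_bot‖R_L = (4700 × 105000) / (4700 + 105000) = 4499 Ω.
V_out = 47.6 × 4499 / (498 + 4499) = 47.6 × 4499/4997 = 42.9 V.
(Unloaded it would have been 43.0 V.)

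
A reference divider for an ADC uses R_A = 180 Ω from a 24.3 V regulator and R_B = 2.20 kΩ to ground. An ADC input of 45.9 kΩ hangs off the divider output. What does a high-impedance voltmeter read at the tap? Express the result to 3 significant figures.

V_out ≈ 22.4 V

The load sits in parallel with R_B: R_B‖R_L = (2200 × 45900) / (2200 + 45900) = 2099 Ω.
V_out = 24.3 × 2099 / (180 + 2099) = 24.3 × 2099/2279 = 22.4 V.
(Unloaded it would have been 22.5 V.)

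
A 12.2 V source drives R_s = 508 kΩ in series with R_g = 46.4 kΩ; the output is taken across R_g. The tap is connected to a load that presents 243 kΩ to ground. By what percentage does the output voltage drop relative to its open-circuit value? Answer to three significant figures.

14.9 %

The divider's output (Thévenin) resistance is R_s‖R_g = 42.52 kΩ.
Fractional drop under load = R_th/(R_th + R_L) = 42.52 / (42.52 + 243) = 0.1489.
So the output falls by 14.9 %.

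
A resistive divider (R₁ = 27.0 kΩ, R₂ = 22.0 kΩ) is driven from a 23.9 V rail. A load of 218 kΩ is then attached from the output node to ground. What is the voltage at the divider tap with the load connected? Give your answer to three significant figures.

The load sits in parallel with R₂: R₂‖R_L = (22.0 × 218) / (22.0 + 218) = 19.98 kΩ.
V_out = 23.9 × 19.98 / (27.0 + 19.98) = 23.9 × 19.98/46.98 = 10.2 V.

V_out ≈ 10.2 V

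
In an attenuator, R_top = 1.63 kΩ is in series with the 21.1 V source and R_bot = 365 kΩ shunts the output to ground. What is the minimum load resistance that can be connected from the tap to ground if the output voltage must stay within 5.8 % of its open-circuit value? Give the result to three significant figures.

Output resistance R_th = R_top‖R_bot = (1.63 × 365)/366.6 = 1.623 kΩ.
The fractional drop is R_th/(R_th + R_L); requiring this ≤ 0.0580 gives R_L ≥ R_th(1/0.0580 − 1) = 1.623 × 16.24 = 26.4 kΩ.

R_L(min) ≈ 26.4 kΩ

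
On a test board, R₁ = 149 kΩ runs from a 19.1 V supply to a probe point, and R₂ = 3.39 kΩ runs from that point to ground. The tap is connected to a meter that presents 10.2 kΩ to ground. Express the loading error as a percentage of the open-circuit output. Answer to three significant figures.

24.5 %

The divider's output (Thévenin) resistance is R₁‖R₂ = 3.315 kΩ.
Fractional drop under load = R_th/(R_th + R_L) = 3.315 / (3.315 + 10.2) = 0.2453.
So the output falls by 24.5 %.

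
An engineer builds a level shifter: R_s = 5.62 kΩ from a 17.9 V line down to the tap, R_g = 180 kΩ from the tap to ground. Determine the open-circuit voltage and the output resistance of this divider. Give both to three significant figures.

V_th is the open-circuit tap voltage: 17.9 × 180/(5.62 + 180) = 17.4 V.
With the supply zeroed, R_s and R_g appear in parallel from the tap: R_th = R_s‖R_g = (5.62 × 180)/185.6 = 5.45 kΩ.

V_th = 17.4 V, R_th = 5.45 kΩ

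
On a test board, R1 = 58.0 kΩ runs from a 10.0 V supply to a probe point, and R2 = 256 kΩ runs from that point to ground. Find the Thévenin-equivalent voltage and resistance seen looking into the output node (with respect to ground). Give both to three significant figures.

V_th is the open-circuit tap voltage: 10.0 × 256/(58.0 + 256) = 8.15 V.
With the supply zeroed, R1 and R2 appear in parallel from the tap: R_th = R1‖R2 = (58.0 × 256)/314.0 = 47.3 kΩ.

V_th = 8.15 V, R_th = 47.3 kΩ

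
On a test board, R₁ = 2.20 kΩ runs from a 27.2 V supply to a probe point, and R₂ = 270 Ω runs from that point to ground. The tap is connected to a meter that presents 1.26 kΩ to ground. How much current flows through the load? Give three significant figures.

I_L ≈ 1.98 mA

R₂‖R_L = 222.4 Ω; V_out = 27.2 × 222.4/2422 = 2.497 V.
I_L = V_out / R_L = 2.497 / 1.26 kΩ = 1.98 mA.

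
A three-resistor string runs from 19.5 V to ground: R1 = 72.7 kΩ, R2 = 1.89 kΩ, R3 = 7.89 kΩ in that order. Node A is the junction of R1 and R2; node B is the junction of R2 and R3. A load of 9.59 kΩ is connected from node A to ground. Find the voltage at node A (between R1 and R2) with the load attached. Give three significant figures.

Below node A the series string R2+R3 = 9.780 kΩ sits in parallel with the 9.59 kΩ load: 4.842 kΩ.
V_A = 19.5 × 4.842/(72.7 + 4.842) = 1.22 V.

V ≈ 1.22 V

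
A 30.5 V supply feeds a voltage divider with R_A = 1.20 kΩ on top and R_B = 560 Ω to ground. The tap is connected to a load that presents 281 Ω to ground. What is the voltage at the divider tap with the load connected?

V_out ≈ 4.11 V

The load sits in parallel with R_B: R_B‖R_L = (560 × 281) / (560 + 281) = 187.1 Ω.
V_out = 30.5 × 187.1 / (1200 + 187.1) = 30.5 × 187.1/1387 = 4.11 V.
(Unloaded it would have been 9.70 V.)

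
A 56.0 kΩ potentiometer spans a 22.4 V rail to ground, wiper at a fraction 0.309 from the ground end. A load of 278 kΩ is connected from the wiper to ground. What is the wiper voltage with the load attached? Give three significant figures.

The wiper splits the pot into (1−α)R = 38.70 kΩ above and αR = 17.30 kΩ below.
Lower section ‖ load = 16.29 kΩ.
V_wiper = 22.4 × 16.29/(38.70 + 16.29) = 6.64 V.

V ≈ 6.64 V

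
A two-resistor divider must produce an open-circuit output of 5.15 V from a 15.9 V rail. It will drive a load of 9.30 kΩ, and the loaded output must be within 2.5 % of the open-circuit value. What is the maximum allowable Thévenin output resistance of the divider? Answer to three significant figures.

R_th ≤ 238 Ω

Loading drop = R_th/(R_th + R_L) ≤ 0.0250, so R_th ≤ R_L · ε/(1−ε) = 9.30 kΩ × 0.0250/0.9750 = 238 Ω.
(Any R1, R2 with R2/(R1+R2) = 0.324 and R1‖R2 ≤ 238 Ω will meet the spec.)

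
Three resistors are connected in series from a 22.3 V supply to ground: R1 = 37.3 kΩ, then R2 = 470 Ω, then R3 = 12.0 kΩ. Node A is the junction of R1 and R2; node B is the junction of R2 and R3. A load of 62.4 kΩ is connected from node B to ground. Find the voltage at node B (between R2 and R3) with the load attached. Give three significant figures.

At node B, R3 is in parallel with the load: R3‖R_L = 10060 Ω.
Below node A the resistance is R2 + (R3‖R_L) = 10530 Ω, so V_A = 22.3 × 10530/47830 = 4.911 V.
Then V_B = V_A × (R3‖R_L)/(R2 + R3‖R_L) = 4.911 × 10060/10530 = 4.69 V.

V ≈ 4.69 V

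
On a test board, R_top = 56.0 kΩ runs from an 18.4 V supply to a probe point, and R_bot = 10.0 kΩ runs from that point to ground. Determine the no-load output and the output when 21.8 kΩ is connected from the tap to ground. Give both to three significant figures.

Unloaded: 2.79 V; loaded: 2.01 V

Open-circuit: V = 18.4 × 10.0/(56.0 + 10.0) = 2.79 V.
With the load, R_bot becomes R_bot‖R_L = 6.855 kΩ, so V = 18.4 × 6.855/62.86 = 2.01 V.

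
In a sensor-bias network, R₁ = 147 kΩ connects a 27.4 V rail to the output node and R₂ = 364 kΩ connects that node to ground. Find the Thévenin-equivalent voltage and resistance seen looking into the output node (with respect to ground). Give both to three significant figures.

V_th = 19.5 V, R_th = 105 kΩ

V_th is the open-circuit tap voltage: 27.4 × 364/(147 + 364) = 19.5 V.
With the supply zeroed, R₁ and R₂ appear in parallel from the tap: R_th = R₁‖R₂ = (147 × 364)/511.0 = 105 kΩ.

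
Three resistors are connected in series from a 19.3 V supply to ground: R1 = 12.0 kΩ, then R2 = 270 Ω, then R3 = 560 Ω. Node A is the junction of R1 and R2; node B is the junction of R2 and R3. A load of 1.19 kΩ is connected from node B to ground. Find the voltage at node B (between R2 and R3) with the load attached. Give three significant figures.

At node B, R3 is in parallel with the load: R3‖R_L = 380.8 Ω.
Below node A the resistance is R2 + (R3‖R_L) = 650.8 Ω, so V_A = 19.3 × 650.8/12650 = 0.9929 V.
Then V_B = V_A × (R3‖R_L)/(R2 + R3‖R_L) = 0.9929 × 380.8/650.8 = 0.581 V.

V ≈ 0.581 V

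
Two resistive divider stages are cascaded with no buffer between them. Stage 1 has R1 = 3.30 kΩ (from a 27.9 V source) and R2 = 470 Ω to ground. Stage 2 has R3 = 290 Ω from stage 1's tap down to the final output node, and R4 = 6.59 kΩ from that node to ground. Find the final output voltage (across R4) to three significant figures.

V_out ≈ 3.14 V

Stage 2 presents R3+R4 = 6880 Ω as a load on stage 1's tap.
Stage 1's lower leg becomes R2‖(R3+R4) = 439.9 Ω, so V_mid = 27.9 × 439.9/3740 = 3.282 V.
Stage 2 is itself unloaded: V_out = V_mid × R4/(R3+R4) = 3.282 × 6590/6880 = 3.14 V.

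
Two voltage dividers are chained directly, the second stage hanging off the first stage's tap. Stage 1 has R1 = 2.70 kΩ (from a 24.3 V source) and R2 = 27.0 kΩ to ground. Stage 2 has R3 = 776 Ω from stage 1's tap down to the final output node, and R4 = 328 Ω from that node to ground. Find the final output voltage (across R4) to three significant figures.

V_out ≈ 2.04 V

Stage 2 presents R3+R4 = 1104 Ω as a load on stage 1's tap.
Stage 1's lower leg becomes R2‖(R3+R4) = 1061 Ω, so V_mid = 24.3 × 1061/3761 = 6.853 V.
Stage 2 is itself unloaded: V_out = V_mid × R4/(R3+R4) = 6.853 × 328/1104 = 2.04 V.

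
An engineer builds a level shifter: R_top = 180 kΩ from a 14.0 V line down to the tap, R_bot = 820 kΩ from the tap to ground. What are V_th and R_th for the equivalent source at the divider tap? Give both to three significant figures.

V_th is the open-circuit tap voltage: 14.0 × 820/(180 + 820) = 11.5 V.
With the supply zeroed, R_top and R_bot appear in parallel from the tap: R_th = R_top‖R_bot = (180 × 820)/1000 = 148 kΩ.

V_th = 11.5 V, R_th = 148 kΩ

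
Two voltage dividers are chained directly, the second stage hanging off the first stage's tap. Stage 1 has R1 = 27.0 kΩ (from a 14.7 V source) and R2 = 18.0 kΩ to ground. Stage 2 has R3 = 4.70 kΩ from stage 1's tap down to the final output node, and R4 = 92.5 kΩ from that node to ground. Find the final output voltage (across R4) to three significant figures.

Stage 2 presents R3+R4 = 97.20 kΩ as a load on stage 1's tap.
Stage 1's lower leg becomes R2‖(R3+R4) = 15.19 kΩ, so V_mid = 14.7 × 15.19/42.19 = 5.292 V.
Stage 2 is itself unloaded: V_out = V_mid × R4/(R3+R4) = 5.292 × 92.5/97.20 = 5.04 V.

V_out ≈ 5.04 V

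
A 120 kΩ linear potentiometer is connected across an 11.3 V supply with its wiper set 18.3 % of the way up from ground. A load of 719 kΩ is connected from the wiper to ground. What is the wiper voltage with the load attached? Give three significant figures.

The wiper splits the pot into (1−α)R = 98.04 kΩ above and αR = 21.96 kΩ below.
Lower section ‖ load = 21.31 kΩ.
V_wiper = 11.3 × 21.31/(98.04 + 21.31) = 2.02 V.

V ≈ 2.02 V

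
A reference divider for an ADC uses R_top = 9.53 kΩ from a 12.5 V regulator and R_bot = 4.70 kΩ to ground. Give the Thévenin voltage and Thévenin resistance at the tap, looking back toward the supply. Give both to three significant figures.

V_th is the open-circuit tap voltage: 12.5 × 4.70/(9.53 + 4.70) = 4.13 V.
With the supply zeroed, R_top and R_bot appear in parallel from the tap: R_th = R_top‖R_bot = (9.53 × 4.70)/14.23 = 3.15 kΩ.

V_th = 4.13 V, R_th = 3.15 kΩ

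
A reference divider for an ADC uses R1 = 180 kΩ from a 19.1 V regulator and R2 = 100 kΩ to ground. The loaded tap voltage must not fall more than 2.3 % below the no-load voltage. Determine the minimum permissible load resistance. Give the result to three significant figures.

Output resistance R_th = R1‖R2 = (180 × 100)/280.0 = 64.29 kΩ.
The fractional drop is R_th/(R_th + R_L); requiring this ≤ 0.0230 gives R_L ≥ R_th(1/0.0230 − 1) = 64.29 × 42.48 = 2.73 MΩ.

R_L(min) ≈ 2.73 MΩ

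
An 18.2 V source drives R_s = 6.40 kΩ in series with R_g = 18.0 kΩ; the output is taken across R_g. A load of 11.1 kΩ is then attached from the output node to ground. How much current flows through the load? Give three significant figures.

R_g‖R_L = 6.866 kΩ; V_out = 18.2 × 6.866/13.27 = 9.420 V.
I_L = V_out / R_L = 9.420 / 11.1 kΩ = 0.849 mA.

I_L ≈ 0.849 mA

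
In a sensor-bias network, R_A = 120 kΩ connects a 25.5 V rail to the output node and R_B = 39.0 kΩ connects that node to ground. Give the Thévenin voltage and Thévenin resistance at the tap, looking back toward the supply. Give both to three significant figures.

V_th = 6.25 V, R_th = 29.4 kΩ

V_th is the open-circuit tap voltage: 25.5 × 39.0/(120 + 39.0) = 6.25 V.
With the supply zeroed, R_A and R_B appear in parallel from the tap: R_th = R_A‖R_B = (120 × 39.0)/159.0 = 29.4 kΩ.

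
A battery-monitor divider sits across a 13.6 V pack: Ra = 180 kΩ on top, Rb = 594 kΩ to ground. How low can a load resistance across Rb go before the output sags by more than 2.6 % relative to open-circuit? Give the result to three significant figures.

Output resistance R_th = Ra‖Rb = (180 × 594)/774.0 = 138.1 kΩ.
The fractional drop is R_th/(R_th + R_L); requiring this ≤ 0.0260 gives R_L ≥ R_th(1/0.0260 − 1) = 138.1 × 37.46 = 5.17 MΩ.

R_L(min) ≈ 5.17 MΩ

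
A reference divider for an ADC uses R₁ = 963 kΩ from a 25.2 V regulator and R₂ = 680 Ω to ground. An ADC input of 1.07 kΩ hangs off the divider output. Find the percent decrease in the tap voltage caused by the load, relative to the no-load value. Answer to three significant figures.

Unloaded V = 25.2 × 680/963700 = 0.01778 V.
Loaded: R₂‖R_L = 415.8 Ω, giving V = 25.2 × 415.8/963400 = 0.01088 V.
Drop = (0.01778 − 0.01088) / 0.01778 = 38.8 %.

38.8 %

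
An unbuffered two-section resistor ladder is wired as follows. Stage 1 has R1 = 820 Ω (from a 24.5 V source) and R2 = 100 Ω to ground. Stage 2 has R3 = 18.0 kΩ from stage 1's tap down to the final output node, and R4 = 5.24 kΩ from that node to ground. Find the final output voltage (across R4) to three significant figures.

Stage 2 presents R3+R4 = 23240 Ω as a load on stage 1's tap.
Stage 1's lower leg becomes R2‖(R3+R4) = 99.57 Ω, so V_mid = 24.5 × 99.57/919.6 = 2.653 V.
Stage 2 is itself unloaded: V_out = V_mid × R4/(R3+R4) = 2.653 × 5240/23240 = 0.598 V.

V_out ≈ 0.598 V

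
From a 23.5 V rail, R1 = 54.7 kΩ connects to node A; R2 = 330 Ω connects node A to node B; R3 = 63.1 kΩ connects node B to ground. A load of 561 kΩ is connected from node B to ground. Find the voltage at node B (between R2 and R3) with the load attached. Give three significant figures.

At node B, R3 is in parallel with the load: R3‖R_L = 56720 Ω.
Below node A the resistance is R2 + (R3‖R_L) = 57050 Ω, so V_A = 23.5 × 57050/111800 = 12.00 V.
Then V_B = V_A × (R3‖R_L)/(R2 + R3‖R_L) = 12.00 × 56720/57050 = 11.9 V.

V ≈ 11.9 V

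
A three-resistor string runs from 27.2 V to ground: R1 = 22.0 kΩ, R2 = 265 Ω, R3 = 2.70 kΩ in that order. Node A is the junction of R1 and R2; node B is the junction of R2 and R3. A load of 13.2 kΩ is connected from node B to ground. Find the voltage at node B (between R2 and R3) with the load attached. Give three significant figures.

At node B, R3 is in parallel with the load: R3‖R_L = 2242 Ω.
Below node A the resistance is R2 + (R3‖R_L) = 2507 Ω, so V_A = 27.2 × 2507/24510 = 2.782 V.
Then V_B = V_A × (R3‖R_L)/(R2 + R3‖R_L) = 2.782 × 2242/2507 = 2.49 V.

V ≈ 2.49 V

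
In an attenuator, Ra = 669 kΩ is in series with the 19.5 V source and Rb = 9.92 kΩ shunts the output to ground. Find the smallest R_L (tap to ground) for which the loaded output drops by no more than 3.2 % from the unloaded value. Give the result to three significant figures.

Output resistance R_th = Ra‖Rb = (669 × 9.92)/678.9 = 9.775 kΩ.
The fractional drop is R_th/(R_th + R_L); requiring this ≤ 0.0320 gives R_L ≥ R_th(1/0.0320 − 1) = 9.775 × 30.25 = 296 kΩ.

R_L(min) ≈ 296 kΩ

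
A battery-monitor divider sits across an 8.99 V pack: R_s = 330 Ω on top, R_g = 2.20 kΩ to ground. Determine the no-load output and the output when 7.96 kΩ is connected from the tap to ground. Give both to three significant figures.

Open-circuit: V = 8.99 × 2200/(330 + 2200) = 7.82 V.
With the load, R_g becomes R_g‖R_L = 1724 Ω, so V = 8.99 × 1724/2054 = 7.55 V.

Unloaded: 7.82 V; loaded: 7.55 V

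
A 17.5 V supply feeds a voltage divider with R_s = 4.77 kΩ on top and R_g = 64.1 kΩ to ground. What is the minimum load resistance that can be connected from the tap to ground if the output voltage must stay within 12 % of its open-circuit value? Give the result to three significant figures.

Output resistance R_th = R_s‖R_g = (4.77 × 64.1)/68.87 = 4.440 kΩ.
The fractional drop is R_th/(R_th + R_L); requiring this ≤ 0.120 gives R_L ≥ R_th(1/0.120 − 1) = 4.440 × 7.333 = 32.6 kΩ.

R_L(min) ≈ 32.6 kΩ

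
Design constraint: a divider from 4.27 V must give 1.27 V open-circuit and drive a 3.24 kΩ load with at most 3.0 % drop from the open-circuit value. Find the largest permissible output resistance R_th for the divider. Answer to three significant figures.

R_th ≤ 100 Ω

Loading drop = R_th/(R_th + R_L) ≤ 0.0300, so R_th ≤ R_L · ε/(1−ε) = 3.24 kΩ × 0.0300/0.9700 = 100 Ω.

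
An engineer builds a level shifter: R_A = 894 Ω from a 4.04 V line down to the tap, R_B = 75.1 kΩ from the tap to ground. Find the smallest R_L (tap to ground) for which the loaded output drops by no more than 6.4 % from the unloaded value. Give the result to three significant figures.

Output resistance R_th = R_A‖R_B = (894 × 75100)/75990 = 883.5 Ω.
The fractional drop is R_th/(R_th + R_L); requiring this ≤ 0.0640 gives R_L ≥ R_th(1/0.0640 − 1) = 883.5 × 14.62 = 12.9 kΩ.

R_L(min) ≈ 12.9 kΩ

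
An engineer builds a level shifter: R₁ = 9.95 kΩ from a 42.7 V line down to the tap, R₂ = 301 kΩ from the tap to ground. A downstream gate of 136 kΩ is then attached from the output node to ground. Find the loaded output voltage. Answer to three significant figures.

The load sits in parallel with R₂: R₂‖R_L = (301 × 136) / (301 + 136) = 93.68 kΩ.
V_out = 42.7 × 93.68 / (9.95 + 93.68) = 42.7 × 93.68/103.6 = 38.6 V.

V_out ≈ 38.6 V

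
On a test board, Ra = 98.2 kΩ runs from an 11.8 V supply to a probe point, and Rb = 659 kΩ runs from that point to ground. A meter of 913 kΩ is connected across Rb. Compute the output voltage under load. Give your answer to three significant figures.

The load sits in parallel with Rb: Rb‖R_L = (659 × 913) / (659 + 913) = 382.7 kΩ.
V_out = 11.8 × 382.7 / (98.2 + 382.7) = 11.8 × 382.7/480.9 = 9.39 V.

V_out ≈ 9.39 V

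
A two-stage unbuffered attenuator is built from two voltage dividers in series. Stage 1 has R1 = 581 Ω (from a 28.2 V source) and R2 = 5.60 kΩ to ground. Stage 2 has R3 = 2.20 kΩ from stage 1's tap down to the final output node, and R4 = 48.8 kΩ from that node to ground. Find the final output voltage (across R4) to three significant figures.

V_out ≈ 24.2 V

Stage 2 presents R3+R4 = 51000 Ω as a load on stage 1's tap.
Stage 1's lower leg becomes R2‖(R3+R4) = 5046 Ω, so V_mid = 28.2 × 5046/5627 = 25.29 V.
Stage 2 is itself unloaded: V_out = V_mid × R4/(R3+R4) = 25.29 × 48800/51000 = 24.2 V.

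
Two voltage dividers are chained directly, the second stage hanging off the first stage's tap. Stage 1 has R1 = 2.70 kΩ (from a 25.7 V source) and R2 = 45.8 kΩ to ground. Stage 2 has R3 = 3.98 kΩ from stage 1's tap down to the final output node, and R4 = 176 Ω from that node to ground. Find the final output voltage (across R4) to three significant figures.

V_out ≈ 0.637 V

Stage 2 presents R3+R4 = 4156 Ω as a load on stage 1's tap.
Stage 1's lower leg becomes R2‖(R3+R4) = 3810 Ω, so V_mid = 25.7 × 3810/6510 = 15.04 V.
Stage 2 is itself unloaded: V_out = V_mid × R4/(R3+R4) = 15.04 × 176/4156 = 0.637 V.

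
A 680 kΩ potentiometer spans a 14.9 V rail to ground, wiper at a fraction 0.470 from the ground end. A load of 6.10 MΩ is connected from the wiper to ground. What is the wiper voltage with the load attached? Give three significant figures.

V ≈ 6.81 V

The wiper splits the pot into (1−α)R = 360.4 kΩ above and αR = 319.6 kΩ below.
Lower section ‖ load = 303.7 kΩ.
V_wiper = 14.9 × 303.7/(360.4 + 303.7) = 6.81 V.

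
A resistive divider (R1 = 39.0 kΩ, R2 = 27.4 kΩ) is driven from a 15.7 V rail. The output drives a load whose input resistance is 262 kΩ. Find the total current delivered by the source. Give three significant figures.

R2‖R_L = 24.81 kΩ, so the source sees R1 + R2‖R_L = 63.81 kΩ.
I = 15.7 V / 63.81 kΩ = 0.246 mA.

I ≈ 0.246 mA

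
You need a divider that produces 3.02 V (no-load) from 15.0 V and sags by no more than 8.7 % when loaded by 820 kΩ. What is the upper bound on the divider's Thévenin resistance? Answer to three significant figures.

Loading drop = R_th/(R_th + R_L) ≤ 0.0870, so R_th ≤ R_L · ε/(1−ε) = 820 kΩ × 0.0870/0.9130 = 78.1 kΩ.
(Any R1, R2 with R2/(R1+R2) = 0.201 and R1‖R2 ≤ 78.1 kΩ will meet the spec.)

R_th ≤ 78.1 kΩ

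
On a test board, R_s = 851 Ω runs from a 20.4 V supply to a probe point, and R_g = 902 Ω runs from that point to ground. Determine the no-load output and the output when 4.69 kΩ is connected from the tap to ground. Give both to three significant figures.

Open-circuit: V = 20.4 × 902/(851 + 902) = 10.5 V.
With the load, R_g becomes R_g‖R_L = 756.5 Ω, so V = 20.4 × 756.5/1608 = 9.60 V.

Unloaded: 10.5 V; loaded: 9.60 V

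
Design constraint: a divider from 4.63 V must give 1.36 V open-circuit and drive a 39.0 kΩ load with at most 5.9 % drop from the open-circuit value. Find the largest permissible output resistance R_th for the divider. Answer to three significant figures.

R_th ≤ 2.45 kΩ

Loading drop = R_th/(R_th + R_L) ≤ 0.0590, so R_th ≤ R_L · ε/(1−ε) = 39.0 kΩ × 0.0590/0.9410 = 2.45 kΩ.
(Any R1, R2 with R2/(R1+R2) = 0.294 and R1‖R2 ≤ 2.45 kΩ will meet the spec.)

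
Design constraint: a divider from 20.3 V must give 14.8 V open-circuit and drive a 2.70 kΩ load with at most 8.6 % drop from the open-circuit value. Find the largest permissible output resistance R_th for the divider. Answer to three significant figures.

R_th ≤ 254 Ω

Loading drop = R_th/(R_th + R_L) ≤ 0.0860, so R_th ≤ R_L · ε/(1−ε) = 2.70 kΩ × 0.0860/0.9140 = 254 Ω.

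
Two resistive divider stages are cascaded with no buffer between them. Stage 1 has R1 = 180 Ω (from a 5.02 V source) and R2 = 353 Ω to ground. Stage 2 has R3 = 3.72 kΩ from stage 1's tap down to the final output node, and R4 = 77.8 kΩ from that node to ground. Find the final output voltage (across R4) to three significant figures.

Stage 2 presents R3+R4 = 81520 Ω as a load on stage 1's tap.
Stage 1's lower leg becomes R2‖(R3+R4) = 351.5 Ω, so V_mid = 5.02 × 351.5/531.5 = 3.320 V.
Stage 2 is itself unloaded: V_out = V_mid × R4/(R3+R4) = 3.320 × 77800/81520 = 3.17 V.

V_out ≈ 3.17 V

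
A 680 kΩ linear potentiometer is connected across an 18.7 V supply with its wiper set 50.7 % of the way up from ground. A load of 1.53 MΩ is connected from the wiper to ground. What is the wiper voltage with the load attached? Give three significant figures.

V ≈ 8.53 V

The wiper splits the pot into (1−α)R = 335.2 kΩ above and αR = 344.8 kΩ below.
Lower section ‖ load = 281.4 kΩ.
V_wiper = 18.7 × 281.4/(335.2 + 281.4) = 8.53 V.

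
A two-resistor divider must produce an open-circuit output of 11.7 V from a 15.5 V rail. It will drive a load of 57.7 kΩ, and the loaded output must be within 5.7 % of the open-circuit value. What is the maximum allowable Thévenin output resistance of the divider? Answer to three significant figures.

Loading drop = R_th/(R_th + R_L) ≤ 0.0570, so R_th ≤ R_L · ε/(1−ε) = 57.7 kΩ × 0.0570/0.9430 = 3.49 kΩ.
(Any R1, R2 with R2/(R1+R2) = 0.755 and R1‖R2 ≤ 3.49 kΩ will meet the spec.)

R_th ≤ 3.49 kΩ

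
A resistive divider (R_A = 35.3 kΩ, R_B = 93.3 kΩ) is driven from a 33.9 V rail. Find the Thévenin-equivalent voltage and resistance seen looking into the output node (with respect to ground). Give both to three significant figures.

V_th = 24.6 V, R_th = 25.6 kΩ

V_th is the open-circuit tap voltage: 33.9 × 93.3/(35.3 + 93.3) = 24.6 V.
With the supply zeroed, R_A and R_B appear in parallel from the tap: R_th = R_A‖R_B = (35.3 × 93.3)/128.6 = 25.6 kΩ.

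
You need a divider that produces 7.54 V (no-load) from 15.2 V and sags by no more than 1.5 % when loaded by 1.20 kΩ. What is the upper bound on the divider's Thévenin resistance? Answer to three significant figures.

R_th ≤ 18.3 Ω

Loading drop = R_th/(R_th + R_L) ≤ 0.0150, so R_th ≤ R_L · ε/(1−ε) = 1.20 kΩ × 0.0150/0.9850 = 18.3 Ω.
(Any R1, R2 with R2/(R1+R2) = 0.496 and R1‖R2 ≤ 18.3 Ω will meet the spec.)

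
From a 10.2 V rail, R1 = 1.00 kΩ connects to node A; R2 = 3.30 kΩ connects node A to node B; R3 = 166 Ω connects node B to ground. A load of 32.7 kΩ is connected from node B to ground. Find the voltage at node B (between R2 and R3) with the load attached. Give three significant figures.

V ≈ 0.377 V

At node B, R3 is in parallel with the load: R3‖R_L = 165.2 Ω.
Below node A the resistance is R2 + (R3‖R_L) = 3465 Ω, so V_A = 10.2 × 3465/4465 = 7.916 V.
Then V_B = V_A × (R3‖R_L)/(R2 + R3‖R_L) = 7.916 × 165.2/3465 = 0.377 V.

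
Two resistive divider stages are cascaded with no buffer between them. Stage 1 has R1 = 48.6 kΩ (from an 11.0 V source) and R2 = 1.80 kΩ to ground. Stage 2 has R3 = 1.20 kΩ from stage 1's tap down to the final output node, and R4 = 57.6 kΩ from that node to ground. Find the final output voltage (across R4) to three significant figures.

Stage 2 presents R3+R4 = 58.80 kΩ as a load on stage 1's tap.
Stage 1's lower leg becomes R2‖(R3+R4) = 1.747 kΩ, so V_mid = 11.0 × 1.747/50.35 = 0.3816 V.
Stage 2 is itself unloaded: V_out = V_mid × R4/(R3+R4) = 0.3816 × 57.6/58.80 = 0.374 V.

V_out ≈ 0.374 V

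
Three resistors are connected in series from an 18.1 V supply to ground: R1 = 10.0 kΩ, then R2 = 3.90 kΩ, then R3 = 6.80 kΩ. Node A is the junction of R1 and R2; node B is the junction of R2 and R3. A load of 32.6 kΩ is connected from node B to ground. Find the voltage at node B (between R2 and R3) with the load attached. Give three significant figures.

At node B, R3 is in parallel with the load: R3‖R_L = 5.626 kΩ.
Below node A the resistance is R2 + (R3‖R_L) = 9.526 kΩ, so V_A = 18.1 × 9.526/19.53 = 8.830 V.
Then V_B = V_A × (R3‖R_L)/(R2 + R3‖R_L) = 8.830 × 5.626/9.526 = 5.22 V.

V ≈ 5.22 V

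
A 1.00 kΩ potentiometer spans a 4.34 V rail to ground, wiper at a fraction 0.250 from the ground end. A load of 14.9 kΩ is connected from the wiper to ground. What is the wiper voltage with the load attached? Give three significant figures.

V ≈ 1.07 V

The wiper splits the pot into (1−α)R = 750.0 Ω above and αR = 250.0 Ω below.
Lower section ‖ load = 245.9 Ω.
V_wiper = 4.34 × 245.9/(750.0 + 245.9) = 1.07 V.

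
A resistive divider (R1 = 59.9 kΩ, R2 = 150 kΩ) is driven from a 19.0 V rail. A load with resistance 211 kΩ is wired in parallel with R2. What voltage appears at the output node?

The load sits in parallel with R2: R2‖R_L = (150 × 211) / (150 + 211) = 87.67 kΩ.
V_out = 19.0 × 87.67 / (59.9 + 87.67) = 19.0 × 87.67/147.6 = 11.3 V.

V_out ≈ 11.3 V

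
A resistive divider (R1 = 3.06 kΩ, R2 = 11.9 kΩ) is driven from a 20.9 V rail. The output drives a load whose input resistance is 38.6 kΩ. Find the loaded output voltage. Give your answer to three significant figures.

V_out ≈ 15.6 V

The load sits in parallel with R2: R2‖R_L = (11.9 × 38.6) / (11.9 + 38.6) = 9.096 kΩ.
V_out = 20.9 × 9.096 / (3.06 + 9.096) = 20.9 × 9.096/12.16 = 15.6 V.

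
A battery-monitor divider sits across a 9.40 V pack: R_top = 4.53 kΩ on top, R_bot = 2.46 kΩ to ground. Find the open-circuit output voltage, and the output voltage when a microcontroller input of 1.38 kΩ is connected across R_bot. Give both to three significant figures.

Unloaded: 3.31 V; loaded: 1.53 V

Open-circuit: V = 9.40 × 2.46/(4.53 + 2.46) = 3.31 V.
With the load, R_bot becomes R_bot‖R_L = 0.8841 kΩ, so V = 9.40 × 0.8841/5.414 = 1.53 V.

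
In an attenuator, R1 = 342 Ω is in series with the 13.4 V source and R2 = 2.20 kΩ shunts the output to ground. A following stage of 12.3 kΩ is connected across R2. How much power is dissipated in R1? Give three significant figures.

P ≈ 12.6 mW

Total resistance from the source is R1 + (R2‖R_L) = 2208 Ω, so I = 13.4/2208 Ω = 6.068 mA.
P = I²·R1 = (6.068 mA)² × 342 Ω = 12.6 mW.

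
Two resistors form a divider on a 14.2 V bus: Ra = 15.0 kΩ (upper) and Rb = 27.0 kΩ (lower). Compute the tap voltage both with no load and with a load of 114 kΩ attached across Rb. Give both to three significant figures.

Open-circuit: V = 14.2 × 27.0/(15.0 + 27.0) = 9.13 V.
With the load, Rb becomes Rb‖R_L = 21.83 kΩ, so V = 14.2 × 21.83/36.83 = 8.42 V.

Unloaded: 9.13 V; loaded: 8.42 V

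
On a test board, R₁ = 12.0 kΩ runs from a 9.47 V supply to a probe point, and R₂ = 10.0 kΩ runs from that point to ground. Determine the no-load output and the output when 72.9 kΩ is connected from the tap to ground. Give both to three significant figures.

Open-circuit: V = 9.47 × 10.0/(12.0 + 10.0) = 4.30 V.
With the load, R₂ becomes R₂‖R_L = 8.794 kΩ, so V = 9.47 × 8.794/20.79 = 4.00 V.

Unloaded: 4.30 V; loaded: 4.00 V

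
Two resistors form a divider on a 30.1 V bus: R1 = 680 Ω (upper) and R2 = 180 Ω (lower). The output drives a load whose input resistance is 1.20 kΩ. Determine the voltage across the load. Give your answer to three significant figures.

V_out ≈ 5.63 V

The load sits in parallel with R2: R2‖R_L = (180 × 1200) / (180 + 1200) = 156.5 Ω.
V_out = 30.1 × 156.5 / (680 + 156.5) = 30.1 × 156.5/836.5 = 5.63 V.
(Unloaded it would have been 6.30 V.)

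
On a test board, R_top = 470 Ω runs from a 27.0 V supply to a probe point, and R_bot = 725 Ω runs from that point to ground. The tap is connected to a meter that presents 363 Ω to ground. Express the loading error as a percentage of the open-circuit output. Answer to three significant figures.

The divider's output (Thévenin) resistance is R_top‖R_bot = 285.1 Ω.
Fractional drop under load = R_th/(R_th + R_L) = 285.1 / (285.1 + 363) = 0.4399.
So the output falls by 44.0 %.

44.0 %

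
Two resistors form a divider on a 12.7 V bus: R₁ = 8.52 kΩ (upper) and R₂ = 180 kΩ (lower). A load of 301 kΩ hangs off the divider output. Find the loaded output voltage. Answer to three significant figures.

The load sits in parallel with R₂: R₂‖R_L = (180 × 301) / (180 + 301) = 112.6 kΩ.
V_out = 12.7 × 112.6 / (8.52 + 112.6) = 12.7 × 112.6/121.2 = 11.8 V.

V_out ≈ 11.8 V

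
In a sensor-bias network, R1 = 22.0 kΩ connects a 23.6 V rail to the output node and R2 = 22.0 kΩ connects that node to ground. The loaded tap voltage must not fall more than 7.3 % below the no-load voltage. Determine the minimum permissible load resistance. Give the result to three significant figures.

Output resistance R_th = R1‖R2 = (22.0 × 22.0)/44.00 = 11.00 kΩ.
The fractional drop is R_th/(R_th + R_L); requiring this ≤ 0.0730 gives R_L ≥ R_th(1/0.0730 − 1) = 11.00 × 12.70 = 140 kΩ.

R_L(min) ≈ 140 kΩ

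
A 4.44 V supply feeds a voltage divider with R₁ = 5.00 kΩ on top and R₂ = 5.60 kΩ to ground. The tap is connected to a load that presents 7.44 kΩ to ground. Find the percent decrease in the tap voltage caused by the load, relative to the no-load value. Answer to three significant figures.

The divider's output (Thévenin) resistance is R₁‖R₂ = 2.642 kΩ.
Fractional drop under load = R_th/(R_th + R_L) = 2.642 / (2.642 + 7.44) = 0.2620.
So the output falls by 26.2 %.

26.2 %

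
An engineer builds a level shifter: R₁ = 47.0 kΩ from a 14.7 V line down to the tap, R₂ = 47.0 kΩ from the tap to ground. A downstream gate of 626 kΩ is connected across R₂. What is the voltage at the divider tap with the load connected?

V_out ≈ 7.08 V

The load sits in parallel with R₂: R₂‖R_L = (47.0 × 626) / (47.0 + 626) = 43.72 kΩ.
V_out = 14.7 × 43.72 / (47.0 + 43.72) = 14.7 × 43.72/90.72 = 7.08 V.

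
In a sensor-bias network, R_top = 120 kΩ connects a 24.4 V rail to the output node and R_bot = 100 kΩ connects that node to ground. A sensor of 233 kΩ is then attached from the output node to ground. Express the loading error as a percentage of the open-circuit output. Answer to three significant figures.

The divider's output (Thévenin) resistance is R_top‖R_bot = 54.55 kΩ.
Fractional drop under load = R_th/(R_th + R_L) = 54.55 / (54.55 + 233) = 0.1897.
So the output falls by 19.0 %.

19.0 %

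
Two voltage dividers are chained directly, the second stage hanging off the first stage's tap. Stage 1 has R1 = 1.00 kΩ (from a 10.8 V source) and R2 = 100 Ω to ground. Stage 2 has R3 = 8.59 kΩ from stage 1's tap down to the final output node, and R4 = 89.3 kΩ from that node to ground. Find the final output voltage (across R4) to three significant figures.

V_out ≈ 0.895 V

Stage 2 presents R3+R4 = 97890 Ω as a load on stage 1's tap.
Stage 1's lower leg becomes R2‖(R3+R4) = 99.90 Ω, so V_mid = 10.8 × 99.90/1100 = 0.9809 V.
Stage 2 is itself unloaded: V_out = V_mid × R4/(R3+R4) = 0.9809 × 89300/97890 = 0.895 V.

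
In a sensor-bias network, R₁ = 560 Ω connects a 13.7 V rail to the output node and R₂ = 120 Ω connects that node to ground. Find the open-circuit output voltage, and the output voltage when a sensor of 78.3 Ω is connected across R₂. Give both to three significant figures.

Unloaded: 2.42 V; loaded: 1.07 V

Open-circuit: V = 13.7 × 120/(560 + 120) = 2.42 V.
With the load, R₂ becomes R₂‖R_L = 47.38 Ω, so V = 13.7 × 47.38/607.4 = 1.07 V.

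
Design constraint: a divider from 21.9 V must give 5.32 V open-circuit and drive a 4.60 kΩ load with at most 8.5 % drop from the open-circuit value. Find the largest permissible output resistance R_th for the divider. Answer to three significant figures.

Loading drop = R_th/(R_th + R_L) ≤ 0.0850, so R_th ≤ R_L · ε/(1−ε) = 4.60 kΩ × 0.0850/0.9150 = 427 Ω.
(Any R1, R2 with R2/(R1+R2) = 0.243 and R1‖R2 ≤ 427 Ω will meet the spec.)

R_th ≤ 427 Ω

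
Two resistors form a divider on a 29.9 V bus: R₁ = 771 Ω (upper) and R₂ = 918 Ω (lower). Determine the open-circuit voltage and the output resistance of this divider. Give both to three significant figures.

V_th is the open-circuit tap voltage: 29.9 × 918/(771 + 918) = 16.3 V.
With the supply zeroed, R₁ and R₂ appear in parallel from the tap: R_th = R₁‖R₂ = (771 × 918)/1689 = 419 Ω.

V_th = 16.3 V, R_th = 419 Ω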